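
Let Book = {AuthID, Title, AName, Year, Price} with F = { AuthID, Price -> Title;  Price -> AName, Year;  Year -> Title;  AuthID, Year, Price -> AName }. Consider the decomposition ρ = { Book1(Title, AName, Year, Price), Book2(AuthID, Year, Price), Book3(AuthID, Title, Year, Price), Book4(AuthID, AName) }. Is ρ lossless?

Chase test. Columns are AuthID, Title, AName, Year, Price; row i has aⱼ where attribute j ∈ Booki, else bᵢⱼ.
Initial tableau (one row per fragment):
  row 1: b11 a2 a3 a4 a5
  row 2: a1 b22 b23 a4 a5
  row 3: a1 a2 b33 a4 a5
  row 4: a1 b42 a3 b44 b45
Rows 2 and 3 agree on AuthID, Price; apply AuthID, Price→Title and equate their Title entries.
Rows 1 and 2 agree on Price; apply Price→AName, Year and equate their AName, Year entries.
Rows 1 and 3 agree on Price; apply Price→AName, Year and equate their AName, Year entries.
Row 2 is now all distinguished symbols — the join is lossless.

Yes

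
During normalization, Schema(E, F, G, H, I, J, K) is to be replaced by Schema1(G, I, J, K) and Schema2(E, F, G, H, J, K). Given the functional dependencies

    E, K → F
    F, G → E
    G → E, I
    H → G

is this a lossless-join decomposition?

Common attributes: Schema1 ∩ Schema2 = {G, J, K}.
Closure of {G, J, K}: G → E, I applies, adding E, I; E, K → F applies, adding F. So (G, J, K)⁺ = {E, F, G, I, J, K}.
This closure contains every attribute of Schema1, so Schema1 ∩ Schema2 → Schema1. The join is lossless.

Yes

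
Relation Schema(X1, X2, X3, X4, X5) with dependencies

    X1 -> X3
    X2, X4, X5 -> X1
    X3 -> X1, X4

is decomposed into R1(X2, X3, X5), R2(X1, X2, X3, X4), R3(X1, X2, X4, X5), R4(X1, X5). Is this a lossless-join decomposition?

Yes

Chase test. Columns are X1, X2, X3, X4, X5; row i has aⱼ where attribute j ∈ Ri, else bᵢⱼ.
Initial tableau (one row per fragment):
  row 1: b11 a2 a3 b14 a5
  row 2: a1 a2 a3 a4 b25
  row 3: a1 a2 b33 a4 a5
  row 4: a1 b42 b43 b44 a5
Rows 2 and 3 agree on X1; apply X1→X3 and equate their X3 entries.
Rows 2 and 4 agree on X1; apply X1→X3 and equate their X3 entries.
Rows 1 and 2 agree on X3; apply X3→X1, X4 and equate their X1, X4 entries.
Rows 1 and 4 agree on X3; apply X3→X1, X4 and equate their X1, X4 entries.
Row 1 is now all distinguished symbols — the join is lossless.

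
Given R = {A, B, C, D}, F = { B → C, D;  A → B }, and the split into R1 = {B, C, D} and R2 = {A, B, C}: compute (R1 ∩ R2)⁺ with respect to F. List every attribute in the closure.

R1 ∩ R2 = {B, C}.
B → C, D applies, adding D
Closure: {B, C, D}.

B, C, D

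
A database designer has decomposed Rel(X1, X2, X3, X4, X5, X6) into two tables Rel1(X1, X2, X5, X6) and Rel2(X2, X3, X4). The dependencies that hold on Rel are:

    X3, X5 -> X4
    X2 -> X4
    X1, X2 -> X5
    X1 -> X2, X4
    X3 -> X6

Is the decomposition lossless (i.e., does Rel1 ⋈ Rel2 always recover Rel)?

Common attributes: Rel1 ∩ Rel2 = {X2}.
Closure of {X2}: X2 → X4 applies, adding X4. So (X2)⁺ = {X2, X4}.
The closure contains neither all of Rel1 = {X1, X2, X5, X6} nor all of Rel2 = {X2, X3, X4}, so the common attributes are not a superkey of either fragment. The join is lossy.

No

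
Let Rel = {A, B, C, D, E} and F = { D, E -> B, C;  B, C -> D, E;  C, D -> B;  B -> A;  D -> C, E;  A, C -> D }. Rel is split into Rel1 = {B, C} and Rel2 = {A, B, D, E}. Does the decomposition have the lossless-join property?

Common attributes: Rel1 ∩ Rel2 = {B}.
Closure of {B}: B → A applies, adding A. So (B)⁺ = {A, B}.
The closure contains neither all of Rel1 = {B, C} nor all of Rel2 = {A, B, D, E}, so the common attributes are not a superkey of either fragment. The join is lossy.

No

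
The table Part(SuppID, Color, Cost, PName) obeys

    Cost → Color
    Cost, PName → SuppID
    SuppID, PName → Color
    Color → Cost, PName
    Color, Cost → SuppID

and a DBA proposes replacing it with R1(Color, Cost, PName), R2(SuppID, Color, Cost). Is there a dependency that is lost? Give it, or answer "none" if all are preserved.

SuppID, PName → Color

Check SuppID, PName → Color: no single fragment contains all of {SuppID, Color, PName}, and the restricted closure of {SuppID, PName} across the fragments never reaches {Color}.
Cost → Color is preserved.
Cost, PName → SuppID is preserved.
Color → Cost, PName is preserved.
Color, Cost → SuppID is preserved.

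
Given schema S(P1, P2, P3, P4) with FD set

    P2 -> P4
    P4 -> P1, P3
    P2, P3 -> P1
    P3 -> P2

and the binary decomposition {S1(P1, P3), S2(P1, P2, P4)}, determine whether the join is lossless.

No

Common attributes: S1 ∩ S2 = {P1}.
No dependency enlarges {P1}, so (P1)⁺ = {P1}.
The closure contains neither all of S1 = {P1, P3} nor all of S2 = {P1, P2, P4}, so the common attributes are not a superkey of either fragment. The join is lossy.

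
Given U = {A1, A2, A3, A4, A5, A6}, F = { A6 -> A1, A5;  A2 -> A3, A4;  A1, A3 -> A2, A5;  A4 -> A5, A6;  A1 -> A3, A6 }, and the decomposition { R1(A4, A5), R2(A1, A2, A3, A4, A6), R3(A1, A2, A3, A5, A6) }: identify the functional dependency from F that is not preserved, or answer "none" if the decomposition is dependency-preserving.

A6 → A1, A5 lies within R3.
A2 → A3, A4 lies within R2.
A1, A3 → A2, A5 lies within R3.
A4 → A5, A6: restricted closure across fragments reaches A5, A6.
A1 → A3, A6 lies within R2.
Every dependency is enforceable on the fragments, so the decomposition is dependency-preserving.

none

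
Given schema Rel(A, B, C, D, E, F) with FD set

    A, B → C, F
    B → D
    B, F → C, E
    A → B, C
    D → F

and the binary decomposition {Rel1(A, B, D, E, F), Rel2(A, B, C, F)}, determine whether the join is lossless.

Common attributes: Rel1 ∩ Rel2 = {A, B, F}.
Closure of {A, B, F}: A, B → C, F applies, adding C; B → D applies, adding D; B, F → C, E applies, adding E. So (A, B, F)⁺ = {A, B, C, D, E, F}.
This closure contains every attribute of Rel1, so Rel1 ∩ Rel2 → Rel1. The join is lossless.

Yes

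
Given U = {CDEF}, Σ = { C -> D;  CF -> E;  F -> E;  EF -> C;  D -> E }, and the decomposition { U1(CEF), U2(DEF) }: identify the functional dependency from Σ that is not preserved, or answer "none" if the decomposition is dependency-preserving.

C -> D

Check C → D: no single fragment contains all of {CD}, and the restricted closure of {C} across the fragments never reaches {D}.
CF → E is preserved.
F → E is preserved.
EF → C is preserved.
D → E is preserved.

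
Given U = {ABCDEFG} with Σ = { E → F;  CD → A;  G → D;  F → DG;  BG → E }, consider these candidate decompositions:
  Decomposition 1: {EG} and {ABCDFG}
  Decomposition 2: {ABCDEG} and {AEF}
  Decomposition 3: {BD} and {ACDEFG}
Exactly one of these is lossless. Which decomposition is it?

Decomposition 1: common = {G}, closure = {DG} → lossy.
Decomposition 2: common = {AE}, closure = {ADEFG} → lossless.
Decomposition 3: common = {D}, closure = {D} → lossy.

Decomposition 2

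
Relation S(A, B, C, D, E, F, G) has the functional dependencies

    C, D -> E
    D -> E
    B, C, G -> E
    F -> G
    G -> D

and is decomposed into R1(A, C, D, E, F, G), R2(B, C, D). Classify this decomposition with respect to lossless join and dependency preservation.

lossy but dependency-preserving

Lossless test: (C, D)⁺ = {C, D, E}, which is a superkey of neither fragment — lossy.
Dependency preservation: B, C, G → E is not contained in any single fragment, but the restricted closure of its left-hand side across the fragments still reaches the right-hand side; the remaining FDs each lie inside some fragment. All dependencies are preserved.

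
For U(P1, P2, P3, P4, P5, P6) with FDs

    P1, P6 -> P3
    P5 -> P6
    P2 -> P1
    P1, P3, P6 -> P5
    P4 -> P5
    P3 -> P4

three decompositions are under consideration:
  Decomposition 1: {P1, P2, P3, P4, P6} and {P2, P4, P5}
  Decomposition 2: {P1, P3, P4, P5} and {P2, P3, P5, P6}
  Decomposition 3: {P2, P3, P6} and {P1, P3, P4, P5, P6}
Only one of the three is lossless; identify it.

Decomposition 1

Decomposition 1: common = {P2, P4}, closure = {P1, P2, P3, P4, P5, P6} → lossless.
Decomposition 2: common = {P3, P5}, closure = {P3, P4, P5, P6} → lossy.
Decomposition 3: common = {P3, P6}, closure = {P3, P4, P5, P6} → lossy.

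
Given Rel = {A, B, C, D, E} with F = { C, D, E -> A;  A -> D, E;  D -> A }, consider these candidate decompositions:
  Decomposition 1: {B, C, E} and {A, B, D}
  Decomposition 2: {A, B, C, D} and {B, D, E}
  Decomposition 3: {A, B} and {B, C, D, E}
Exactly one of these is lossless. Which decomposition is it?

Decomposition 2

Decomposition 1: common = {B}, closure = {B} → lossy.
Decomposition 2: common = {B, D}, closure = {A, B, D, E} → lossless.
Decomposition 3: common = {B}, closure = {B} → lossy.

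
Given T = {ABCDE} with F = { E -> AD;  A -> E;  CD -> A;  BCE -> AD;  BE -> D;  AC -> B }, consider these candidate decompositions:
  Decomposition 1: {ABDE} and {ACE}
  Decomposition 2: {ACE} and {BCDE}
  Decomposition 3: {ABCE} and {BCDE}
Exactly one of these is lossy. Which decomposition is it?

Decomposition 1: common = {AE}, closure = {ADE} → lossy.
Decomposition 2: common = {CE}, closure = {ABCDE} → lossless.
Decomposition 3: common = {BCE}, closure = {ABCDE} → lossless.

Decomposition 1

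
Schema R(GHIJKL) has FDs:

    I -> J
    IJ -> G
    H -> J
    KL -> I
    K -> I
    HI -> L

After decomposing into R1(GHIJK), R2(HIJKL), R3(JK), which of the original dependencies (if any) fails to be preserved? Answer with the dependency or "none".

none

I → J lies within R1.
IJ → G lies within R1.
H → J lies within R1.
KL → I lies within R2.
K → I lies within R1.
HI → L lies within R2.
Every dependency is enforceable on the fragments, so the decomposition is dependency-preserving.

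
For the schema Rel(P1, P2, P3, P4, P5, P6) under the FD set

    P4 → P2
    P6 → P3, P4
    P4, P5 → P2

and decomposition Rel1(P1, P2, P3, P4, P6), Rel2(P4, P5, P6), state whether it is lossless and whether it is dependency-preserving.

Lossless test: (P4, P6)⁺ = {P2, P3, P4, P6}, which is a superkey of neither fragment — lossy.
Dependency preservation: P4, P5 → P2 is not contained in any single fragment, but the restricted closure of its left-hand side across the fragments still reaches the right-hand side; the remaining FDs each lie inside some fragment. All dependencies are preserved.

lossy but dependency-preserving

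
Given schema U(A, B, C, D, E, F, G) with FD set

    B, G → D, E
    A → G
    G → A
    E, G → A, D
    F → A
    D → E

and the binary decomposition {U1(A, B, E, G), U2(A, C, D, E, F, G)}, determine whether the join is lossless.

Common attributes: U1 ∩ U2 = {A, E, G}.
Closure of {A, E, G}: E, G → A, D applies, adding D. So (A, E, G)⁺ = {A, D, E, G}.
The closure contains neither all of U1 = {A, B, E, G} nor all of U2 = {A, C, D, E, F, G}, so the common attributes are not a superkey of either fragment. The join is lossy.

No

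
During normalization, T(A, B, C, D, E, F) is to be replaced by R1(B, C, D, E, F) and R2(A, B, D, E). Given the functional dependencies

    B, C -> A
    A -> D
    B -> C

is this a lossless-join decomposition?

Common attributes: R1 ∩ R2 = {B, D, E}.
Closure of {B, D, E}: B → C applies, adding C; B, C → A applies, adding A. So (B, D, E)⁺ = {A, B, C, D, E}.
This closure contains every attribute of R2, so R1 ∩ R2 → R2. The join is lossless.

Yes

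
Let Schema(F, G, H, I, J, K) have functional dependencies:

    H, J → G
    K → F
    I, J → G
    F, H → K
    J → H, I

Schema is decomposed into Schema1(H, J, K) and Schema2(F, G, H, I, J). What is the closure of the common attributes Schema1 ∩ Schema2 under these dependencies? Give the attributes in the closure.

Schema1 ∩ Schema2 = {H, J}.
H, J → G applies, adding G
J → H, I applies, adding I
Closure: {G, H, I, J}.

G, H, I, J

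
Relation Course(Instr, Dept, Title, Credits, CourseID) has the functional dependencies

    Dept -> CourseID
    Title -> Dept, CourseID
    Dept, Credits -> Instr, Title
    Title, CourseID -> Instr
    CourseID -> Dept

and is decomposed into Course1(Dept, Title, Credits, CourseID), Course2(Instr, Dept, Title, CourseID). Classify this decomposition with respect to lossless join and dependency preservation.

lossless and dependency-preserving

Lossless test: (Dept, Title, CourseID)⁺ = {Instr, Dept, Title, CourseID}, which contains all of one fragment — lossless.
Dependency preservation: Dept, Credits → Instr, Title is not contained in any single fragment, but the restricted closure of its left-hand side across the fragments still reaches the right-hand side; the remaining FDs each lie inside some fragment. All dependencies are preserved.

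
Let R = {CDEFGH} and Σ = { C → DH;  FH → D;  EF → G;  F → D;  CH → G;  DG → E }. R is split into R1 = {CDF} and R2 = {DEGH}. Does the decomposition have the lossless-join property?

No

Common attributes: R1 ∩ R2 = {D}.
No dependency enlarges {D}, so (D)⁺ = {D}.
The closure contains neither all of R1 = {CDF} nor all of R2 = {DEGH}, so the common attributes are not a superkey of either fragment. The join is lossy.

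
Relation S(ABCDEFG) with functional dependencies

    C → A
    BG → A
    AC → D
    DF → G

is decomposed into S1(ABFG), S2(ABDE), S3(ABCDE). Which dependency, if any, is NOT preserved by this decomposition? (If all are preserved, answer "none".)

Check DF → G: no single fragment contains all of {DFG}, and the restricted closure of {DF} across the fragments never reaches {G}.
C → A is preserved.
BG → A is preserved.
AC → D is preserved.

DF → G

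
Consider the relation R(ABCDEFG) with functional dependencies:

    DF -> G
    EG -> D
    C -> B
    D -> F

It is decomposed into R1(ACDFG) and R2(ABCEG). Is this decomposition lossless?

Common attributes: R1 ∩ R2 = {ACG}.
Closure of {ACG}: C → B applies, adding B. So (ACG)⁺ = {ABCG}.
The closure contains neither all of R1 = {ACDFG} nor all of R2 = {ABCEG}, so the common attributes are not a superkey of either fragment. The join is lossy.

No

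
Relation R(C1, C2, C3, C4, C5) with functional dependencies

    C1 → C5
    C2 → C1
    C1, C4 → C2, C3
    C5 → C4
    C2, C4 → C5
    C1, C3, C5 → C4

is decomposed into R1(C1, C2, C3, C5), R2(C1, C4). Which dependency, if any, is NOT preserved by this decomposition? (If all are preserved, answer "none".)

Check C5 → C4: no single fragment contains all of {C4, C5}, and the restricted closure of {C5} across the fragments never reaches {C4}.
C1 → C5 is preserved.
C2 → C1 is preserved.
C1, C4 → C2, C3 is preserved.
C2, C4 → C5 is preserved.
C1, C3, C5 → C4 is preserved.

C5 → C4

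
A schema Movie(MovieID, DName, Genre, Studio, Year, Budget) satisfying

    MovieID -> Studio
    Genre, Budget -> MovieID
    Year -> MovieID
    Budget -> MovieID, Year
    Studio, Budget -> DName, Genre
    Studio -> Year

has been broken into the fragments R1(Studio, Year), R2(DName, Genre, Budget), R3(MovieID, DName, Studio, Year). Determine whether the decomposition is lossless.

No

Chase test. Columns are MovieID, DName, Genre, Studio, Year, Budget; row i has aⱼ where attribute j ∈ Ri, else bᵢⱼ.
Initial tableau (one row per fragment):
  row 1: b11 b12 b13 a4 a5 b16
  row 2: b21 a2 a3 b24 b25 a6
  row 3: a1 a2 b33 a4 a5 b36
Rows 1 and 3 agree on Year; apply Year→MovieID and equate their MovieID entries.
No row becomes fully distinguished — the join is lossy.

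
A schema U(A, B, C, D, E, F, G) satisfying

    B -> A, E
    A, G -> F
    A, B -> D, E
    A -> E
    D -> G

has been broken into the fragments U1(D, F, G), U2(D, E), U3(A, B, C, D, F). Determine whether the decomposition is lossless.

No

Chase test. Columns are A, B, C, D, E, F, G; row i has aⱼ where attribute j ∈ Ui, else bᵢⱼ.
Initial tableau (one row per fragment):
  row 1: b11 b12 b13 a4 b15 a6 a7
  row 2: b21 b22 b23 a4 a5 b26 b27
  row 3: a1 a2 a3 a4 b35 a6 b37
Rows 1 and 2 agree on D; apply D→G and equate their G entries.
Rows 1 and 3 agree on D; apply D→G and equate their G entries.
No row becomes fully distinguished — the join is lossy.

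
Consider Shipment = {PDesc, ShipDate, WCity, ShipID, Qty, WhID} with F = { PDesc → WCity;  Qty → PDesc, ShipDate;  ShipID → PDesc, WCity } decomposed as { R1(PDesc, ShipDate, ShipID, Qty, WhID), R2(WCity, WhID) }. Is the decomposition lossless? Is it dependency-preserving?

lossy and not dependency-preserving

Lossless test: (WhID)⁺ = {WhID}, which is a superkey of neither fragment — lossy.
Dependency preservation: the restricted closure of {PDesc} across the fragments never reaches {WCity}, so PDesc → WCity cannot be enforced without a join — not preserved.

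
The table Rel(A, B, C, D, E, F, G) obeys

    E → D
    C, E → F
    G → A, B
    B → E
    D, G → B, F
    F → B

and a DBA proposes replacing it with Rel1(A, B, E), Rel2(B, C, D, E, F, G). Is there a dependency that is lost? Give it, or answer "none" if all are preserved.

G → A, B

Check G → A, B: no single fragment contains all of {A, B, G}, and the restricted closure of {G} across the fragments never reaches {A, B}.
E → D is preserved.
C, E → F is preserved.
B → E is preserved.
D, G → B, F is preserved.
F → B is preserved.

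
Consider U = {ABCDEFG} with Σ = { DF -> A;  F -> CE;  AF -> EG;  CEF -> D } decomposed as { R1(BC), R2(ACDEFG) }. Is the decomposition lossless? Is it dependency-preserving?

lossy but dependency-preserving

Lossless test: (C)⁺ = {C}, which is a superkey of neither fragment — lossy.
Dependency preservation: every FD's attributes lie within a single fragment, so each can be enforced locally — preserved.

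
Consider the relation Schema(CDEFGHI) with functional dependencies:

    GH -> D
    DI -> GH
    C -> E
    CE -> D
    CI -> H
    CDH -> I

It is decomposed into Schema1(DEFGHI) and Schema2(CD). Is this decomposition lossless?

No

Common attributes: Schema1 ∩ Schema2 = {D}.
No dependency enlarges {D}, so (D)⁺ = {D}.
The closure contains neither all of Schema1 = {DEFGHI} nor all of Schema2 = {CD}, so the common attributes are not a superkey of either fragment. The join is lossy.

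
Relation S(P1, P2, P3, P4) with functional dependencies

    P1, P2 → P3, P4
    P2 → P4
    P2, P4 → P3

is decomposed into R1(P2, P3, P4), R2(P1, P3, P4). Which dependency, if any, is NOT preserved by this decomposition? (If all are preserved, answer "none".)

none

P1, P2 → P3, P4: restricted closure across fragments reaches P3, P4.
P2 → P4 lies within R1.
P2, P4 → P3 lies within R1.
Every dependency is enforceable on the fragments, so the decomposition is dependency-preserving.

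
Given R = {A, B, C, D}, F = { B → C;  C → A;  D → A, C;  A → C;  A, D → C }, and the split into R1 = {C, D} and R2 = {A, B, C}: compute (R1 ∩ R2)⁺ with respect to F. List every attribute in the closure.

R1 ∩ R2 = {C}.
C → A applies, adding A
Closure: {A, C}.

A, C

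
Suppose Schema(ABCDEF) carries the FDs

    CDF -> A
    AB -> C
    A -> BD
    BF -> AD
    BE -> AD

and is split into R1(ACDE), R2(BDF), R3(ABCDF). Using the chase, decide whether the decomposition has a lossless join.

Chase test. Columns are ABCDEF; row i has aⱼ where attribute j ∈ Ri, else bᵢⱼ.
Initial tableau (one row per fragment):
  row 1: a1 b12 a3 a4 a5 b16
  row 2: b21 a2 b23 a4 b25 a6
  row 3: a1 a2 a3 a4 b35 a6
Rows 1 and 3 agree on A; apply A→BD and equate their BD entries.
Rows 2 and 3 agree on BF; apply BF→AD and equate their AD entries.
Rows 1 and 2 agree on AB; apply AB→C and equate their C entries.
No row becomes fully distinguished — the join is lossy.

No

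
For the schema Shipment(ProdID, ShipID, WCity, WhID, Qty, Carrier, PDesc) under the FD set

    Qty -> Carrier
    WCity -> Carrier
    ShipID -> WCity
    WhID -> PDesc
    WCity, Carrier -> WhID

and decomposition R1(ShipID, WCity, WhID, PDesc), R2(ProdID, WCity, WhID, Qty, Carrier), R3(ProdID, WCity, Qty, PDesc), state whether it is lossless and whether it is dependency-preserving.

Lossless test (chase): Rows 2 and 3 agree on Qty; apply Qty→Carrier and equate their Carrier entries. Rows 1 and 2 agree on WCity; apply WCity→Carrier and equate their Carrier entries. Rows 1 and 2 agree on WhID; apply WhID→PDesc and equate their PDesc entries. Rows 1 and 3 agree on WCity, Carrier; apply WCity, Carrier→WhID and equate their WhID entries. No row becomes fully distinguished — the join is lossy.
Dependency preservation: every FD's attributes lie within a single fragment, so each can be enforced locally — preserved.

lossy but dependency-preserving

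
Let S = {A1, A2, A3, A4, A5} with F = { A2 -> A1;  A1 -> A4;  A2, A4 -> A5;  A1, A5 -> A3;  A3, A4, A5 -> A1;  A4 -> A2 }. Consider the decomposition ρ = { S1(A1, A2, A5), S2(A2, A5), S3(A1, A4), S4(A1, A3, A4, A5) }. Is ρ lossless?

Yes

Chase test. Columns are A1, A2, A3, A4, A5; row i has aⱼ where attribute j ∈ Si, else bᵢⱼ.
Initial tableau (one row per fragment):
  row 1: a1 a2 b13 b14 a5
  row 2: b21 a2 b23 b24 a5
  row 3: a1 b32 b33 a4 b35
  row 4: a1 b42 a3 a4 a5
Rows 1 and 2 agree on A2; apply A2→A1 and equate their A1 entries.
Rows 1 and 2 agree on A1; apply A1→A4 and equate their A4 entries.
Rows 1 and 3 agree on A1; apply A1→A4 and equate their A4 entries.
Rows 1 and 2 agree on A1, A5; apply A1, A5→A3 and equate their A3 entries.
Rows 1 and 4 agree on A1, A5; apply A1, A5→A3 and equate their A3 entries.
Rows 1 and 3 agree on A4; apply A4→A2 and equate their A2 entries.
Rows 1 and 4 agree on A4; apply A4→A2 and equate their A2 entries.
Rows 1 and 3 agree on A2, A4; apply A2, A4→A5 and equate their A5 entries.
Rows 1 and 3 agree on A1, A5; apply A1, A5→A3 and equate their A3 entries.
Row 1 is now all distinguished symbols — the join is lossless.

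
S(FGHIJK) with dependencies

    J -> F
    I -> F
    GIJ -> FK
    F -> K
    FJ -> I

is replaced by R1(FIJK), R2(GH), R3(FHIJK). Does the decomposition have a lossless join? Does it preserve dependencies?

lossy but dependency-preserving

Lossless test (chase): applying each FD to every pair of rows produces no changes in the tableau, so no row becomes fully distinguished — the join is lossy.
Dependency preservation: GIJ → FK is not contained in any single fragment, but the restricted closure of its left-hand side across the fragments still reaches the right-hand side; the remaining FDs each lie inside some fragment. All dependencies are preserved.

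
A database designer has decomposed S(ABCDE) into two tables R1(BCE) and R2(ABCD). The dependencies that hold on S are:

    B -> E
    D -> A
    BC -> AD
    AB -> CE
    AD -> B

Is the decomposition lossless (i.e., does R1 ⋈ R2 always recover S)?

Common attributes: R1 ∩ R2 = {BC}.
Closure of {BC}: B → E applies, adding E; BC → AD applies, adding AD. So (BC)⁺ = {ABCDE}.
This closure contains every attribute of R1, so R1 ∩ R2 → R1. The join is lossless.

Yes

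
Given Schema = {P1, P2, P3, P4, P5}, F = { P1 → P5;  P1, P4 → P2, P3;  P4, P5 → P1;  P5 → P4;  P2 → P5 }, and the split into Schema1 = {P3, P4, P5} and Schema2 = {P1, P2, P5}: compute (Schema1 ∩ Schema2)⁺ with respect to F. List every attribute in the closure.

Schema1 ∩ Schema2 = {P5}.
P5 → P4 applies, adding P4
P4, P5 → P1 applies, adding P1
P1, P4 → P2, P3 applies, adding P2, P3
Closure: {P1, P2, P3, P4, P5}.

P1, P2, P3, P4, P5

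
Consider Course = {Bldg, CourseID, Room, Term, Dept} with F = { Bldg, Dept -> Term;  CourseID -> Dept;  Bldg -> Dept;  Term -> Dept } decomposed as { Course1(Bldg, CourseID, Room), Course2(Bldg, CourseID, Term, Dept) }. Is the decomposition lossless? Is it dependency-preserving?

Lossless test: (Bldg, CourseID)⁺ = {Bldg, CourseID, Term, Dept}, which contains all of one fragment — lossless.
Dependency preservation: every FD's attributes lie within a single fragment, so each can be enforced locally — preserved.

lossless and dependency-preserving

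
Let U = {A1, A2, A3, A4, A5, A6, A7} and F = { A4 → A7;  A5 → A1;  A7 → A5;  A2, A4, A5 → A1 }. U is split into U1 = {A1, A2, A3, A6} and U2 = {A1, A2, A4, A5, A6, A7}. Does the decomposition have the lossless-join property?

Common attributes: U1 ∩ U2 = {A1, A2, A6}.
No dependency enlarges {A1, A2, A6}, so (A1, A2, A6)⁺ = {A1, A2, A6}.
The closure contains neither all of U1 = {A1, A2, A3, A6} nor all of U2 = {A1, A2, A4, A5, A6, A7}, so the common attributes are not a superkey of either fragment. The join is lossy.

No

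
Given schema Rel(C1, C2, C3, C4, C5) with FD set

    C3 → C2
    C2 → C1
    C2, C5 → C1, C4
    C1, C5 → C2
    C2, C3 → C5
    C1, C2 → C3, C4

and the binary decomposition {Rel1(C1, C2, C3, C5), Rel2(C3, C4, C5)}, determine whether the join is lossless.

Common attributes: Rel1 ∩ Rel2 = {C3, C5}.
Closure of {C3, C5}: C3 → C2 applies, adding C2; C2 → C1 applies, adding C1; C2, C5 → C1, C4 applies, adding C4. So (C3, C5)⁺ = {C1, C2, C3, C4, C5}.
This closure contains every attribute of Rel1, so Rel1 ∩ Rel2 → Rel1. The join is lossless.

Yes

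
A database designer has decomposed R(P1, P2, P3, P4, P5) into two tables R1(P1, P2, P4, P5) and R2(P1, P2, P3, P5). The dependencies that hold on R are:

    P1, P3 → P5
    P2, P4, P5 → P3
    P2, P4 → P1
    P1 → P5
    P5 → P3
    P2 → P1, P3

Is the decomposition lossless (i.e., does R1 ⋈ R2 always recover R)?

Common attributes: R1 ∩ R2 = {P1, P2, P5}.
Closure of {P1, P2, P5}: P5 → P3 applies, adding P3. So (P1, P2, P5)⁺ = {P1, P2, P3, P5}.
This closure contains every attribute of R2, so R1 ∩ R2 → R2. The join is lossless.

Yes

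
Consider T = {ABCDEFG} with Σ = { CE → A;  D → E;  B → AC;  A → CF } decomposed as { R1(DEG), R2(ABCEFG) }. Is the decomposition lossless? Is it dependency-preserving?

lossy but dependency-preserving

Lossless test: (EG)⁺ = {EG}, which is a superkey of neither fragment — lossy.
Dependency preservation: every FD's attributes lie within a single fragment, so each can be enforced locally — preserved.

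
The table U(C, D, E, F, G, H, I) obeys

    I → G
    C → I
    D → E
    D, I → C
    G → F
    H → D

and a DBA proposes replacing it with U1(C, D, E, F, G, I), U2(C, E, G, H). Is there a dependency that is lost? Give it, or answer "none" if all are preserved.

H → D

Check H → D: no single fragment contains all of {D, H}, and the restricted closure of {H} across the fragments never reaches {D}.
I → G is preserved.
C → I is preserved.
D → E is preserved.
D, I → C is preserved.
G → F is preserved.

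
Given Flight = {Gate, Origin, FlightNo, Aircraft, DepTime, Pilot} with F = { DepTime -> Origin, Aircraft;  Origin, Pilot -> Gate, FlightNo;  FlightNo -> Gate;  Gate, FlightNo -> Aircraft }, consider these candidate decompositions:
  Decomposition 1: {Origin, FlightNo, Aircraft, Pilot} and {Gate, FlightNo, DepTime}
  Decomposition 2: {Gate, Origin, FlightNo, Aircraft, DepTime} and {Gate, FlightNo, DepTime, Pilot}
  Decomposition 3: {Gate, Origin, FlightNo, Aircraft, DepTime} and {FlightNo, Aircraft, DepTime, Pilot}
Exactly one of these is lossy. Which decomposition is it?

Decomposition 1

Decomposition 1: common = {FlightNo}, closure = {Gate, FlightNo, Aircraft} → lossy.
Decomposition 2: common = {Gate, FlightNo, DepTime}, closure = {Gate, Origin, FlightNo, Aircraft, DepTime} → lossless.
Decomposition 3: common = {FlightNo, Aircraft, DepTime}, closure = {Gate, Origin, FlightNo, Aircraft, DepTime} → lossless.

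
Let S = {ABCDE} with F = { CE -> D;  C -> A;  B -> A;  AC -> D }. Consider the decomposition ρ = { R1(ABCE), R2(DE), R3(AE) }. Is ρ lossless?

Chase test. Columns are ABCDE; row i has aⱼ where attribute j ∈ Ri, else bᵢⱼ.
Initial tableau (one row per fragment):
  row 1: a1 a2 a3 b14 a5
  row 2: b21 b22 b23 a4 a5
  row 3: a1 b32 b33 b34 a5
No row becomes fully distinguished — the join is lossy.

No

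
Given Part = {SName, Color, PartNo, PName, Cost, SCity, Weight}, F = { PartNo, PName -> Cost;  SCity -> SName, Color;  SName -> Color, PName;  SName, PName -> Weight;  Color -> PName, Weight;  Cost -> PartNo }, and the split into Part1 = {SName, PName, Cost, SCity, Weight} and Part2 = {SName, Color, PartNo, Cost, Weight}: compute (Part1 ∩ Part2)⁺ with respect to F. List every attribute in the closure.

SName, Color, PartNo, PName, Cost, Weight

Part1 ∩ Part2 = {SName, Cost, Weight}.
SName → Color, PName applies, adding Color, PName
Cost → PartNo applies, adding PartNo
Closure: {SName, Color, PartNo, PName, Cost, Weight}.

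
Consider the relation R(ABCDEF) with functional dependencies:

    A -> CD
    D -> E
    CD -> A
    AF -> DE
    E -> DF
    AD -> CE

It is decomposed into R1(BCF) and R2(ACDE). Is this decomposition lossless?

No

Common attributes: R1 ∩ R2 = {C}.
No dependency enlarges {C}, so (C)⁺ = {C}.
The closure contains neither all of R1 = {BCF} nor all of R2 = {ACDE}, so the common attributes are not a superkey of either fragment. The join is lossy.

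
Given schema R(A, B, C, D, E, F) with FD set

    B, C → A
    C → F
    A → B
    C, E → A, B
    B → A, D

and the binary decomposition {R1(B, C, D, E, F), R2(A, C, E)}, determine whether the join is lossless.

Common attributes: R1 ∩ R2 = {C, E}.
Closure of {C, E}: C → F applies, adding F; C, E → A, B applies, adding A, B; B → A, D applies, adding D. So (C, E)⁺ = {A, B, C, D, E, F}.
This closure contains every attribute of R1, so R1 ∩ R2 → R1. The join is lossless.

Yes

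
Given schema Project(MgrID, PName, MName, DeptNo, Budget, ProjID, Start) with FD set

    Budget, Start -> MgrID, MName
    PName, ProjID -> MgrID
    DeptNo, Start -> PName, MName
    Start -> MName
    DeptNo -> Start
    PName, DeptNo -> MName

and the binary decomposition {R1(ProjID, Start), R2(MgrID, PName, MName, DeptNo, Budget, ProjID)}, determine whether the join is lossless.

No

Common attributes: R1 ∩ R2 = {ProjID}.
No dependency enlarges {ProjID}, so (ProjID)⁺ = {ProjID}.
The closure contains neither all of R1 = {ProjID, Start} nor all of R2 = {MgrID, PName, MName, DeptNo, Budget, ProjID}, so the common attributes are not a superkey of either fragment. The join is lossy.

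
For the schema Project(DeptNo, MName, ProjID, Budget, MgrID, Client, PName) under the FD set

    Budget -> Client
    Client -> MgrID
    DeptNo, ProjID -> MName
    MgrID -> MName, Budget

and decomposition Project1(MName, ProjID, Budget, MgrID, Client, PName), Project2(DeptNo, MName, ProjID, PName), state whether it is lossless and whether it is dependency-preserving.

Lossless test: (MName, ProjID, PName)⁺ = {MName, ProjID, PName}, which is a superkey of neither fragment — lossy.
Dependency preservation: every FD's attributes lie within a single fragment, so each can be enforced locally — preserved.

lossy but dependency-preserving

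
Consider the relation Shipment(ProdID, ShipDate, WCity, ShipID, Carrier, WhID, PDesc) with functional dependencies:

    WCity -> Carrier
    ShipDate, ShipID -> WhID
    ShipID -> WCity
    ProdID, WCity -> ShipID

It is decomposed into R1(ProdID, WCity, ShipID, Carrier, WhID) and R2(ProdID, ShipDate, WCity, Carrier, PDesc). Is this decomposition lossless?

Common attributes: R1 ∩ R2 = {ProdID, WCity, Carrier}.
Closure of {ProdID, WCity, Carrier}: ProdID, WCity → ShipID applies, adding ShipID. So (ProdID, WCity, Carrier)⁺ = {ProdID, WCity, ShipID, Carrier}.
The closure contains neither all of R1 = {ProdID, WCity, ShipID, Carrier, WhID} nor all of R2 = {ProdID, ShipDate, WCity, Carrier, PDesc}, so the common attributes are not a superkey of either fragment. The join is lossy.

No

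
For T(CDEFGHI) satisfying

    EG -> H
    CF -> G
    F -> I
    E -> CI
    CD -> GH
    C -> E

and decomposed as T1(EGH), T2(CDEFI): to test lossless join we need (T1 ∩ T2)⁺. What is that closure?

CEI

T1 ∩ T2 = {E}.
E → CI applies, adding CI
Closure: {CEI}.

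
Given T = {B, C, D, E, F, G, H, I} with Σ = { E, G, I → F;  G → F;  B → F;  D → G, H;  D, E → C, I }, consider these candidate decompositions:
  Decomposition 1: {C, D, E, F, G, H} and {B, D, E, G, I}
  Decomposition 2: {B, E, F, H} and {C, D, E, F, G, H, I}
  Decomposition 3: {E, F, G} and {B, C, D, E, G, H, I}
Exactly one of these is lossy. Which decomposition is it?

Decomposition 1: common = {D, E, G}, closure = {C, D, E, F, G, H, I} → lossless.
Decomposition 2: common = {E, F, H}, closure = {E, F, H} → lossy.
Decomposition 3: common = {E, G}, closure = {E, F, G} → lossless.

Decomposition 2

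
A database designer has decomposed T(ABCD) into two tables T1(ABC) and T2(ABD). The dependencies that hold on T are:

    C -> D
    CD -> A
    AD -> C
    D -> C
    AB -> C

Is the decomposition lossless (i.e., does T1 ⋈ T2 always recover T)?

Yes

Common attributes: T1 ∩ T2 = {AB}.
Closure of {AB}: AB → C applies, adding C; C → D applies, adding D. So (AB)⁺ = {ABCD}.
This closure contains every attribute of T1, so T1 ∩ T2 → T1. The join is lossless.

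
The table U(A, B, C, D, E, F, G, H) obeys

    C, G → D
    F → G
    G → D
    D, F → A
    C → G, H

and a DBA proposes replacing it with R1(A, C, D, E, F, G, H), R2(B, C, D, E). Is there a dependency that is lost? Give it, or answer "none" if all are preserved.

none

C, G → D lies within R1.
F → G lies within R1.
G → D lies within R1.
D, F → A lies within R1.
C → G, H lies within R1.
Every dependency is enforceable on the fragments, so the decomposition is dependency-preserving.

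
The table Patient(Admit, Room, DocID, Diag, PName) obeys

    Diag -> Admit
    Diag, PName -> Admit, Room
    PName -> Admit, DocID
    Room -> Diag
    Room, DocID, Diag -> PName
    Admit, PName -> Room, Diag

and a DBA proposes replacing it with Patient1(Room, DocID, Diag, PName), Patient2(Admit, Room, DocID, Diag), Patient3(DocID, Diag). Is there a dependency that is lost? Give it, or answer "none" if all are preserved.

none

Diag → Admit lies within Patient2.
Diag, PName → Admit, Room: restricted closure across fragments reaches Admit, Room.
PName → Admit, DocID: restricted closure across fragments reaches Admit, DocID.
Room → Diag lies within Patient1.
Room, DocID, Diag → PName lies within Patient1.
Admit, PName → Room, Diag: restricted closure across fragments reaches Room, Diag.
Every dependency is enforceable on the fragments, so the decomposition is dependency-preserving.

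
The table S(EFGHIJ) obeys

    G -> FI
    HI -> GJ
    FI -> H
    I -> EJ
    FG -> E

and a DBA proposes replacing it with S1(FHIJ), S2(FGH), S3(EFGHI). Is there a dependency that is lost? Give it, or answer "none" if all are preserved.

none

G → FI lies within S3.
HI → GJ: restricted closure across fragments reaches GJ.
FI → H lies within S1.
I → EJ: restricted closure across fragments reaches EJ.
FG → E lies within S3.
Every dependency is enforceable on the fragments, so the decomposition is dependency-preserving.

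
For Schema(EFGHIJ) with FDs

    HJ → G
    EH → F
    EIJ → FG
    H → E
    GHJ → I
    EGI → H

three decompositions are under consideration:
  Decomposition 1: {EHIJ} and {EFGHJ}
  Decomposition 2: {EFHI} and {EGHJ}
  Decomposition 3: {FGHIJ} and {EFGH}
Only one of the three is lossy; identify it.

Decomposition 2

Decomposition 1: common = {EHJ}, closure = {EFGHIJ} → lossless.
Decomposition 2: common = {EH}, closure = {EFH} → lossy.
Decomposition 3: common = {FGH}, closure = {EFGH} → lossless.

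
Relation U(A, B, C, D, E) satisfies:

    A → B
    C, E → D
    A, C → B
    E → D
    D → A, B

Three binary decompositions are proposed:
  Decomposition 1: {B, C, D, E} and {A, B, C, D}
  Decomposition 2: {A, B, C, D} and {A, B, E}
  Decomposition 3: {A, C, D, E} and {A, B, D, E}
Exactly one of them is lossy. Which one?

Decomposition 2

Decomposition 1: common = {B, C, D}, closure = {A, B, C, D} → lossless.
Decomposition 2: common = {A, B}, closure = {A, B} → lossy.
Decomposition 3: common = {A, D, E}, closure = {A, B, D, E} → lossless.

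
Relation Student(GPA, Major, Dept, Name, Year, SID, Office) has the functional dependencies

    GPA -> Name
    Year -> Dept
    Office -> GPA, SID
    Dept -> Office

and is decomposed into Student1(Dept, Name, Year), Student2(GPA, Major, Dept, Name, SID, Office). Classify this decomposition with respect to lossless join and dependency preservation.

Lossless test: (Dept, Name)⁺ = {GPA, Dept, Name, SID, Office}, which is a superkey of neither fragment — lossy.
Dependency preservation: every FD's attributes lie within a single fragment, so each can be enforced locally — preserved.

lossy but dependency-preserving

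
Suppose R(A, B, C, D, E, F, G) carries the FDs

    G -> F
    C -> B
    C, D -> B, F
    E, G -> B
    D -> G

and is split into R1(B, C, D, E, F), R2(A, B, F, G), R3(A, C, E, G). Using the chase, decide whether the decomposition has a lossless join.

Chase test. Columns are A, B, C, D, E, F, G; row i has aⱼ where attribute j ∈ Ri, else bᵢⱼ.
Initial tableau (one row per fragment):
  row 1: b11 a2 a3 a4 a5 a6 b17
  row 2: a1 a2 b23 b24 b25 a6 a7
  row 3: a1 b32 a3 b34 a5 b36 a7
Rows 2 and 3 agree on G; apply G→F and equate their F entries.
Rows 1 and 3 agree on C; apply C→B and equate their B entries.
No row becomes fully distinguished — the join is lossy.

No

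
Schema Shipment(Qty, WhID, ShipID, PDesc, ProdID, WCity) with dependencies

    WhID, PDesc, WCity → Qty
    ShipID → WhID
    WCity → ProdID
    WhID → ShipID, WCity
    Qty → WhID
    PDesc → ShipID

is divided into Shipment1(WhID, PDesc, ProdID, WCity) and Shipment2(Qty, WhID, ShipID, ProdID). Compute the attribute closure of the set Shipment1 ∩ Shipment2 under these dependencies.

Shipment1 ∩ Shipment2 = {WhID, ProdID}.
WhID → ShipID, WCity applies, adding ShipID, WCity
Closure: {WhID, ShipID, ProdID, WCity}.

WhID, ShipID, ProdID, WCity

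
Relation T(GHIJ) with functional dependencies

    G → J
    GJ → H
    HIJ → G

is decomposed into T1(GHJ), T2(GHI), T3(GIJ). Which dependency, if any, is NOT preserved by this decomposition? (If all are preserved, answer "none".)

Check HIJ → G: no single fragment contains all of {GHIJ}, and the restricted closure of {HIJ} across the fragments never reaches {G}.
G → J is preserved.
GJ → H is preserved.

HIJ → G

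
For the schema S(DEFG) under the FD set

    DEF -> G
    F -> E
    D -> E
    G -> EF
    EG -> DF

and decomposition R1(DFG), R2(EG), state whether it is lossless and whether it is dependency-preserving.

lossless but not dependency-preserving

Lossless test: (G)⁺ = {DEFG}, which contains all of one fragment — lossless.
Dependency preservation: the restricted closure of {F} across the fragments never reaches {E}, so F → E cannot be enforced without a join — not preserved.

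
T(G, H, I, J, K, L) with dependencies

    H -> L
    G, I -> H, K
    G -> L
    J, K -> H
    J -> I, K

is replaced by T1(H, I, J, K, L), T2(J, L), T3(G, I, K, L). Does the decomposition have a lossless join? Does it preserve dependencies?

lossy and not dependency-preserving

Lossless test (chase): Rows 1 and 2 agree on J; apply J→I, K and equate their I, K entries. Rows 1 and 2 agree on J, K; apply J, K→H and equate their H entries. No row becomes fully distinguished — the join is lossy.
Dependency preservation: the restricted closure of {G, I} across the fragments never reaches {H, K}, so G, I → H, K cannot be enforced without a join — not preserved.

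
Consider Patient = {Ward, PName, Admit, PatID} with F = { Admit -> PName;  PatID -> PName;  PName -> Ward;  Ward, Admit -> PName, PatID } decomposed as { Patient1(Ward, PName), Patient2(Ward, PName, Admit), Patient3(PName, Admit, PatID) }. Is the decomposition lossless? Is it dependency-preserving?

lossless and dependency-preserving

Lossless test (chase): Rows 1 and 3 agree on PName; apply PName→Ward and equate their Ward entries. Rows 2 and 3 agree on Ward, Admit; apply Ward, Admit→PName, PatID and equate their PName, PatID entries. Row 2 is now all distinguished symbols — the join is lossless.
Dependency preservation: Ward, Admit → PName, PatID is not contained in any single fragment, but the restricted closure of its left-hand side across the fragments still reaches the right-hand side; the remaining FDs each lie inside some fragment. All dependencies are preserved.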